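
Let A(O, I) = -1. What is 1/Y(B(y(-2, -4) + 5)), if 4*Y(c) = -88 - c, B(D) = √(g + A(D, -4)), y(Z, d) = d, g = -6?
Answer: -352/7751 + 4*I*√7/7751 ≈ -0.045413 + 0.0013654*I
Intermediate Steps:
B(D) = I*√7 (B(D) = √(-6 - 1) = √(-7) = I*√7)
Y(c) = -22 - c/4 (Y(c) = (-88 - c)/4 = -22 - c/4)
1/Y(B(y(-2, -4) + 5)) = 1/(-22 - I*√7/4)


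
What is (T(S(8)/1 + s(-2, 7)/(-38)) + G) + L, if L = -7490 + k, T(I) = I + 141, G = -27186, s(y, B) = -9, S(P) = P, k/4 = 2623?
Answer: -913321/38 ≈ -24035.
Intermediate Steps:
k = 10492 (k = 4*2623 = 10492)
T(I) = 141 + I
L = 3002 (L = -7490 + 10492 = 3002)
(T(S(8)/1 + s(-2, 7)/(-38)) + G) + L = ((141 + (8/1 - 9/(-38))) - 27186) + 3002 = ((141 + (8*1 - 9*(-1/38))) - 27186) + 3002 = ((141 + (8 + 9/38)) - 27186) + 3002 = ((141 + 313/38) - 27186) + 3002 = (5671/38 - 27186) + 3002 = -1027397/38 + 3002 = -913321/38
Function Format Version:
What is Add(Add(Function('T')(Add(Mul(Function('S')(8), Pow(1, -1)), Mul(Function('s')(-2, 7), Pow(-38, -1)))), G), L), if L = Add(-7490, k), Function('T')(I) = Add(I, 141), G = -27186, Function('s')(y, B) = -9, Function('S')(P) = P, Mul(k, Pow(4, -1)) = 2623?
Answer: Rational(-913321, 38) ≈ -24035.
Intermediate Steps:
k = 10492 (k = Mul(4, 2623) = 10492)
Function('T')(I) = Add(141, I)
L = 3002 (L = Add(-7490, 10492) = 3002)
Add(Add(Function('T')(Add(Mul(Function('S')(8), Pow(1, -1)), Mul(Function('s')(-2, 7), Pow(-38, -1)))), G), L) = Add(Add(Add(141, Add(Mul(8, Pow(1, -1)), Mul(-9, Pow(-38, -1)))), -27186), 3002) = Add(Add(Add(141, Add(Mul(8, 1), Mul(-9, Rational(-1, 38)))), -27186), 3002) = Add(Add(Add(141, Add(8, Rational(9, 38))), -27186), 3002) = Add(Add(Add(141, Rational(313, 38)), -27186), 3002) = Add(Add(Rational(5671, 38), -27186), 3002) = Add(Rational(-1027397, 38), 3002) = Rational(-913321, 38)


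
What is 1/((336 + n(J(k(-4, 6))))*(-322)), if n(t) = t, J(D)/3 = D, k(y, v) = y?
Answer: -1/104328 ≈ -9.5852e-6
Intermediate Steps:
J(D) = 3*D
1/((336 + n(J(k(-4, 6))))*(-322)) = 1/((336 + 3*(-4))*(-322)) = -1/322/(336 - 12) = -1/322/324 = (1/324)*(-1/322) = -1/104328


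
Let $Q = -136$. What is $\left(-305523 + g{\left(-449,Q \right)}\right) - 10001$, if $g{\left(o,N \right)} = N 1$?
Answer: $-315660$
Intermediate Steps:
$g{\left(o,N \right)} = N$
$\left(-305523 + g{\left(-449,Q \right)}\right) - 10001 = \left(-305523 - 136\right) - 10001 = -305659 - 10001 = -315660$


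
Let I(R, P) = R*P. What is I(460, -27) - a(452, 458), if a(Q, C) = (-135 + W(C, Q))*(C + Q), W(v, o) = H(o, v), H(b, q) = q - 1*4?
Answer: -302710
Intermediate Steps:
H(b, q) = -4 + q (H(b, q) = q - 4 = -4 + q)
W(v, o) = -4 + v
a(Q, C) = (-139 + C)*(C + Q) (a(Q, C) = (-135 + (-4 + C))*(C + Q) = (-139 + C)*(C + Q))
I(R, P) = P*R
I(460, -27) - a(452, 458) = -27*460 - (458² - 139*458 - 139*452 + 458*452) = -12420 - (209764 - 63662 - 62828 + 207016) = -12420 - 1*290290 = -12420 - 290290 = -302710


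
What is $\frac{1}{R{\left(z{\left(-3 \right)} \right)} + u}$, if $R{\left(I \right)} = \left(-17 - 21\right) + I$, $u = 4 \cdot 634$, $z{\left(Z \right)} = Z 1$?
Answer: $\frac{1}{2495} \approx 0.0004008$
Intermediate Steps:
$z{\left(Z \right)} = Z$
$u = 2536$
$R{\left(I \right)} = -38 + I$
$\frac{1}{R{\left(z{\left(-3 \right)} \right)} + u} = \frac{1}{\left(-38 - 3\right) + 2536} = \frac{1}{-41 + 2536} = \frac{1}{2495}$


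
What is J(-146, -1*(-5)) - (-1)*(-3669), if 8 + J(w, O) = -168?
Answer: -3845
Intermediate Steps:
J(w, O) = -176 (J(w, O) = -8 - 168 = -176)
J(-146, -1*(-5)) - (-1)*(-3669) = -176 - (-1)*(-3669) = -176 - 1*3669 = -176 - 3669 = -3845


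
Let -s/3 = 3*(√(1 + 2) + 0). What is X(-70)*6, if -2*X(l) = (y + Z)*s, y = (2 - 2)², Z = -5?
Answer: -135*√3 ≈ -233.83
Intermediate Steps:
s = -9*√3 (s = -9*(√(1 + 2) + 0) = -9*(√3 + 0) = -9*√3 ≈ -15.588)
y = 0 (y = 0² = 0)
X(l) = -45*√3/2 (X(l) = -(0 - 5)*(-9*√3)/2 = -(-5)*(-9*√3)/2 = -45*√3/2)
X(-70)*6 = -45*√3/2*6 = -135*√3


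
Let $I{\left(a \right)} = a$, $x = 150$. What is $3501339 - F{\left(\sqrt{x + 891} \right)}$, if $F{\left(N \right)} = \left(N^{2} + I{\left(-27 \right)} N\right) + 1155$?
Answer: $3499143 + 27 \sqrt{1041} \approx 3.5 \cdot 10^{6}$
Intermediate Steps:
$F{\left(N \right)} = 1155 + N^{2} - 27 N$ ($F{\left(N \right)} = \left(N^{2} - 27 N\right) + 1155 = 1155 + N^{2} - 27 N$)
$3501339 - F{\left(\sqrt{x + 891} \right)} = 3501339 - \left(1155 + \left(\sqrt{150 + 891}\right)^{2} - 27 \sqrt{150 + 891}\right) = 3501339 - \left(1155 + \left(\sqrt{1041}\right)^{2} - 27 \sqrt{1041}\right) = 3501339 - \left(1155 + 1041 - 27 \sqrt{1041}\right) = 3501339 - \left(2196 - 27 \sqrt{1041}\right) = 3499143 + 27 \sqrt{1041}$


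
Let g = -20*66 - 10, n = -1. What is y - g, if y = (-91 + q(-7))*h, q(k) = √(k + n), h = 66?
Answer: -4676 + 132*I*√2 ≈ -4676.0 + 186.68*I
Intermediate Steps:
g = -1330 (g = -1320 - 10 = -1330)
q(k) = √(-1 + k) (q(k) = √(k - 1) = √(-1 + k))
y = -6006 + 132*I*√2 (y = (-91 + √(-1 - 7))*66 = (-91 + √(-8))*66 = (-91 + 2*I*√2)*66 = -6006 + 132*I*√2 ≈ -6006.0 + 186.68*I)
y - g = (-6006 + 132*I*√2) - 1*(-1330) = (-6006 + 132*I*√2) + 1330 = -4676 + 132*I*√2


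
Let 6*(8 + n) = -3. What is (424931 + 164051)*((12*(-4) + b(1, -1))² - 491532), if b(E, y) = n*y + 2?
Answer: -577350488973/2 ≈ -2.8868e+11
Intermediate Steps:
n = -17/2 (n = -8 + (⅙)*(-3) = -8 - ½ = -17/2 ≈ -8.5000)
b(E, y) = 2 - 17*y/2 (b(E, y) = -17*y/2 + 2 = 2 - 17*y/2)
(424931 + 164051)*((12*(-4) + b(1, -1))² - 491532) = (424931 + 164051)*((12*(-4) + (2 - 17/2*(-1)))² - 491532) = 588982*((-48 + (2 + 17/2))² - 491532) = 588982*((-48 + 21/2)² - 491532) = 588982*((-75/2)² - 491532) = 588982*(5625/4 - 491532) = 588982*(-1960503/4) = -577350488973/2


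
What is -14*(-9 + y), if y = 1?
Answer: 112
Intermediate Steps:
-14*(-9 + y) = -14*(-9 + 1) = -14*(-8) = 112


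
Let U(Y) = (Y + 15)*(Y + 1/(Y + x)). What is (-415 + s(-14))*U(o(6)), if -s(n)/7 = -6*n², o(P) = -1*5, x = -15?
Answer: -789517/2 ≈ -3.9476e+5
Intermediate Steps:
o(P) = -5
U(Y) = (15 + Y)*(Y + 1/(-15 + Y)) (U(Y) = (Y + 15)*(Y + 1/(Y - 15)) = (15 + Y)*(Y + 1/(-15 + Y)))
s(n) = 42*n² (s(n) = -(-42)*n² = 42*n²)
(-415 + s(-14))*U(o(6)) = (-415 + 42*(-14)²)*((15 + (-5)³ - 224*(-5))/(-15 - 5)) = (-415 + 42*196)*((15 - 125 + 1120)/(-20)) = (-415 + 8232)*(-1/20*1010) = 7817*(-101/2) = -789517/2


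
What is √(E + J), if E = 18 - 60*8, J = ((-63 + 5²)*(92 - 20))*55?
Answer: I*√150942 ≈ 388.51*I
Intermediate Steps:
J = -150480 (J = ((-63 + 25)*72)*55 = -38*72*55 = -2736*55 = -150480)
E = -462 (E = 18 - 480 = -462)
√(E + J) = √(-462 - 150480) = √(-150942) = I*√150942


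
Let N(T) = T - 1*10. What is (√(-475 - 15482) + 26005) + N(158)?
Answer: 26153 + 9*I*√197 ≈ 26153.0 + 126.32*I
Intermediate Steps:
N(T) = -10 + T (N(T) = T - 10 = -10 + T)
(√(-475 - 15482) + 26005) + N(158) = (√(-475 - 15482) + 26005) + (-10 + 158) = (√(-15957) + 26005) + 148 = (9*I*√197 + 26005) + 148 = (26005 + 9*I*√197) + 148 = 26153 + 9*I*√197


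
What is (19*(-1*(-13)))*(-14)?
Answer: -3458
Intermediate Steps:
(19*(-1*(-13)))*(-14) = (19*13)*(-14) = 247*(-14) = -3458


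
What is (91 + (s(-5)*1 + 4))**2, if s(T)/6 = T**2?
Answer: 60025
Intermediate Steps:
s(T) = 6*T**2
(91 + (s(-5)*1 + 4))**2 = (91 + ((6*(-5)**2)*1 + 4))**2 = (91 + ((6*25)*1 + 4))**2 = (91 + (150*1 + 4))**2 = (91 + (150 + 4))**2 = (91 + 154)**2 = 245**2 = 60025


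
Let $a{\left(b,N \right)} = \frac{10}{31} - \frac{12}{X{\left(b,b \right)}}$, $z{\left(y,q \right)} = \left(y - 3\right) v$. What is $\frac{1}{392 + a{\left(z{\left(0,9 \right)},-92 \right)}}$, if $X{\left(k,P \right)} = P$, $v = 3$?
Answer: $\frac{93}{36610} \approx 0.0025403$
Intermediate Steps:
$z{\left(y,q \right)} = -9 + 3 y$ ($z{\left(y,q \right)} = \left(y - 3\right) 3 = \left(-3 + y\right) 3 = -9 + 3 y$)
$a{\left(b,N \right)} = \frac{10}{31} - \frac{12}{b}$
$\frac{1}{392 + a{\left(z{\left(0,9 \right)},-92 \right)}} = \frac{1}{392 - \left(- \frac{10}{31} + \frac{12}{-9 + 3 \cdot 0}\right)} = \frac{1}{392 - \left(- \frac{10}{31} + \frac{12}{-9 + 0}\right)} = \frac{1}{392 - \left(- \frac{10}{31} + \frac{12}{-9}\right)} = \frac{1}{392 + \left(\frac{10}{31} - - \frac{4}{3}\right)} = \frac{1}{392 + \left(\frac{10}{31} + \frac{4}{3}\right)} = \frac{1}{392 + \frac{154}{93}} = \frac{1}{\frac{36610}{93}} = \frac{93}{36610}$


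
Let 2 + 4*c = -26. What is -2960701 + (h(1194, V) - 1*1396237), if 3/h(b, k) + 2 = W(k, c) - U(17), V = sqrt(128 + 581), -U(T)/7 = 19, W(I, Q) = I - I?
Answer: -570758875/131 ≈ -4.3569e+6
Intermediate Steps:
c = -7 (c = -1/2 + (1/4)*(-26) = -1/2 - 13/2 = -7)
W(I, Q) = 0
U(T) = -133 (U(T) = -7*19 = -133)
V = sqrt(709) ≈ 26.627
h(b, k) = 3/131 (h(b, k) = 3/(-2 + (0 - 1*(-133))) = 3/(-2 + (0 + 133)) = 3/(-2 + 133) = 3/131)
-2960701 + (h(1194, V) - 1*1396237) = -2960701 + (3/131 - 1*1396237) = -2960701 + (3/131 - 1396237) = -2960701 - 182907044/131 = -570758875/131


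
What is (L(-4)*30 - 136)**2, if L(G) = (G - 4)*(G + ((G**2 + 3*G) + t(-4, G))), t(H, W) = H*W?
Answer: 15808576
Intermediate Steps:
L(G) = G**2*(-4 + G) (L(G) = (G - 4)*(G + ((G**2 + 3*G) - 4*G)) = (-4 + G)*(G + (G**2 - G)) = (-4 + G)*G**2 = G**2*(-4 + G))
(L(-4)*30 - 136)**2 = (((-4)**2*(-4 - 4))*30 - 136)**2 = ((16*(-8))*30 - 136)**2 = (-128*30 - 136)**2 = (-3840 - 136)**2 = (-3976)**2 = 15808576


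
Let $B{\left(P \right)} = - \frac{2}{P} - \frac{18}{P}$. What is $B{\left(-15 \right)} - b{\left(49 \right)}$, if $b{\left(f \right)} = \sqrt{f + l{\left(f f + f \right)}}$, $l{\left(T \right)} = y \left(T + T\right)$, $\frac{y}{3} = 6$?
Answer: $\frac{4}{3} - 7 \sqrt{1801} \approx -295.73$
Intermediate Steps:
$y = 18$ ($y = 3 \cdot 6 = 18$)
$B{\left(P \right)} = - \frac{20}{P}$
$l{\left(T \right)} = 36 T$ ($l{\left(T \right)} = 18 \left(T + T\right) = 18 \cdot 2 T = 36 T$)
$b{\left(f \right)} = \sqrt{36 f^{2} + 37 f}$ ($b{\left(f \right)} = \sqrt{f + 36 \left(f f + f\right)} = \sqrt{f + 36 \left(f^{2} + f\right)} = \sqrt{f + 36 \left(f + f^{2}\right)} = \sqrt{f + \left(36 f + 36 f^{2}\right)} = \sqrt{36 f^{2} + 37 f}$)
$B{\left(-15 \right)} - b{\left(49 \right)} = - \frac{20}{-15} - \sqrt{49 \left(37 + 36 \cdot 49\right)} = \left(-20\right) \left(- \frac{1}{15}\right) - \sqrt{49 \left(37 + 1764\right)} = \frac{4}{3} - \sqrt{49 \cdot 1801} = \frac{4}{3} - \sqrt{88249} = \frac{4}{3} - 7 \sqrt{1801}$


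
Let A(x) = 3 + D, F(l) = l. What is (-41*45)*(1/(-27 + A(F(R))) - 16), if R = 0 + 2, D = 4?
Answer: 118449/4 ≈ 29612.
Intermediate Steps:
R = 2
A(x) = 7 (A(x) = 3 + 4 = 7)
(-41*45)*(1/(-27 + A(F(R))) - 16) = (-41*45)*(1/(-27 + 7) - 16) = -1845*(1/(-20) - 16) = -1845*(-1/20 - 16) = -1845*(-321/20) = 118449/4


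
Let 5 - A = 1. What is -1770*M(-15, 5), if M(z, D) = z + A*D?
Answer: -8850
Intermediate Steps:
A = 4 (A = 5 - 1*1 = 5 - 1 = 4)
M(z, D) = z + 4*D
-1770*M(-15, 5) = -1770*(-15 + 4*5) = -1770*(-15 + 20) = -1770*5 = -8850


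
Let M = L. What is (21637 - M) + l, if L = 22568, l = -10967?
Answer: -11898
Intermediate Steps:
M = 22568
(21637 - M) + l = (21637 - 1*22568) - 10967 = (21637 - 22568) - 10967 = -931 - 10967 = -11898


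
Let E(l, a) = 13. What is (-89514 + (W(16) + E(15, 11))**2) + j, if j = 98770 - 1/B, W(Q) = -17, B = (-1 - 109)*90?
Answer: 91792801/9900 ≈ 9272.0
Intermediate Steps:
B = -9900 (B = -110*90 = -9900)
j = 977823001/9900 (j = 98770 - 1/(-9900) = 98770 - 1*(-1/9900) = 98770 + 1/9900 = 977823001/9900 ≈ 98770.)
(-89514 + (W(16) + E(15, 11))**2) + j = (-89514 + (-17 + 13)**2) + 977823001/9900 = (-89514 + (-4)**2) + 977823001/9900 = (-89514 + 16) + 977823001/9900 = -89498 + 977823001/9900 = 91792801/9900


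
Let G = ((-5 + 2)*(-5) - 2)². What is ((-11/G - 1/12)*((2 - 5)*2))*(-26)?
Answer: -301/13 ≈ -23.154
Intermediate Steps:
G = 169 (G = (-3*(-5) - 2)² = (15 - 2)² = 13² = 169)
((-11/G - 1/12)*((2 - 5)*2))*(-26) = ((-11/169 - 1/12)*((2 - 5)*2))*(-26) = ((-11*1/169 - 1*1/12)*(-3*2))*(-26) = ((-11/169 - 1/12)*(-6))*(-26) = -301/2028*(-6)*(-26) = (301/338)*(-26) = -301/13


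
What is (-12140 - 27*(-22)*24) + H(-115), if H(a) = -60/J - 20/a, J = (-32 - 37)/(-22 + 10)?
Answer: 48432/23 ≈ 2105.7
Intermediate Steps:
J = 23/4 (J = -69/(-12) = -69*(-1/12) = 23/4 ≈ 5.7500)
H(a) = -240/23 - 20/a (H(a) = -60/23/4 - 20/a = -60*4/23 - 20/a = -240/23 - 20/a)
(-12140 - 27*(-22)*24) + H(-115) = (-12140 - 27*(-22)*24) + (-240/23 - 20/(-115)) = (-12140 + 594*24) + (-240/23 - 20*(-1/115)) = (-12140 + 14256) + (-240/23 + 4/23) = 2116 - 236/23 = 48432/23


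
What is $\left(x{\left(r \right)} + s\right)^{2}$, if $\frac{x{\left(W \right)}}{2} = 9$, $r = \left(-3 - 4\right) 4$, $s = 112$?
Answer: $16900$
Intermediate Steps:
$r = -28$ ($r = \left(-7\right) 4 = -28$)
$x{\left(W \right)} = 18$ ($x{\left(W \right)} = 2 \cdot 9 = 18$)
$\left(x{\left(r \right)} + s\right)^{2} = \left(18 + 112\right)^{2} = 130^{2} = 16900$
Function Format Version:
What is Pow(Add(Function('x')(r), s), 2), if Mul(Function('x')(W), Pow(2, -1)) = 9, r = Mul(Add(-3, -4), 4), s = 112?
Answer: 16900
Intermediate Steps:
r = -28 (r = Mul(-7, 4) = -28)
Function('x')(W) = 18 (Function('x')(W) = Mul(2, 9) = 18)
Pow(Add(Function('x')(r), s), 2) = Pow(Add(18, 112), 2) = Pow(130, 2) = 16900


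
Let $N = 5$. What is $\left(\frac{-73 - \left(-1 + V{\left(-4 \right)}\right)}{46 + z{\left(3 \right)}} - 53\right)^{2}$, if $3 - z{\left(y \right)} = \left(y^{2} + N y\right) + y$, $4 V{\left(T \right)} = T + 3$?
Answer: $\frac{24512401}{7744} \approx 3165.3$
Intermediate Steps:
$V{\left(T \right)} = \frac{3}{4} + \frac{T}{4}$ ($V{\left(T \right)} = \frac{T + 3}{4} = \frac{3 + T}{4} = \frac{3}{4} + \frac{T}{4}$)
$z{\left(y \right)} = 3 - y^{2} - 6 y$ ($z{\left(y \right)} = 3 - \left(\left(y^{2} + 5 y\right) + y\right) = 3 - \left(y^{2} + 6 y\right) = 3 - y^{2} - 6 y$)
$\left(\frac{-73 - \left(-1 + V{\left(-4 \right)}\right)}{46 + z{\left(3 \right)}} - 53\right)^{2} = \left(\frac{-73 + \left(- (\frac{3}{4} + \frac{1}{4} \left(-4\right)) + 1\right)}{46 - 24} - 53\right)^{2} = \left(\frac{-73 + \left(- (\frac{3}{4} - 1) + 1\right)}{46 - 24} - 53\right)^{2} = \left(\frac{-73 + \left(\left(-1\right) \left(- \frac{1}{4}\right) + 1\right)}{46 - 24} - 53\right)^{2} = \left(\frac{-73 + \left(\frac{1}{4} + 1\right)}{46 - 24} - 53\right)^{2} = \left(\frac{-73 + \frac{5}{4}}{22} - 53\right)^{2} = \left(\left(- \frac{287}{4}\right) \frac{1}{22} - 53\right)^{2} = \left(- \frac{287}{88} - 53\right)^{2} = \left(- \frac{4951}{88}\right)^{2} = \frac{24512401}{7744}$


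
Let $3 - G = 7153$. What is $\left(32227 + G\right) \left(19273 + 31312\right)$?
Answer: $1268520045$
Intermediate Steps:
$G = -7150$ ($G = 3 - 7153 = -7150$)
$\left(32227 + G\right) \left(19273 + 31312\right) = \left(32227 - 7150\right) \left(19273 + 31312\right) = 25077 \cdot 50585 = 1268520045$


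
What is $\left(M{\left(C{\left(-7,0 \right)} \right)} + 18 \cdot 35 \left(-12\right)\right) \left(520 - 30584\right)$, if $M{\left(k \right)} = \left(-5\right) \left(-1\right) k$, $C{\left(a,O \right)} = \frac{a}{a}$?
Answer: $227133520$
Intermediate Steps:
$C{\left(a,O \right)} = 1$
$M{\left(k \right)} = 5 k$
$\left(M{\left(C{\left(-7,0 \right)} \right)} + 18 \cdot 35 \left(-12\right)\right) \left(520 - 30584\right) = \left(5 \cdot 1 + 18 \cdot 35 \left(-12\right)\right) \left(520 - 30584\right) = \left(5 + 630 \left(-12\right)\right) \left(-30064\right) = \left(5 - 7560\right) \left(-30064\right) = \left(-7555\right) \left(-30064\right) = 227133520$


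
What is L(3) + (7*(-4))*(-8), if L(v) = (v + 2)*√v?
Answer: 224 + 5*√3 ≈ 232.66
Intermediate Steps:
L(v) = √v*(2 + v) (L(v) = (2 + v)*√v = √v*(2 + v))
L(3) + (7*(-4))*(-8) = √3*(2 + 3) + (7*(-4))*(-8) = √3*5 - 28*(-8) = 5*√3 + 224 = 224 + 5*√3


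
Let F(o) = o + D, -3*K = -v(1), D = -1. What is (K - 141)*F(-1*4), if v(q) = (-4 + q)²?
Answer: 690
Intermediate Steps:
K = 3 (K = -(-1)*(-4 + 1)²/3 = -(-1)*(-3)²/3 = -(-1)*9/3 = -⅓*(-9) = 3)
F(o) = -1 + o (F(o) = o - 1 = -1 + o)
(K - 141)*F(-1*4) = (3 - 141)*(-1 - 1*4) = -138*(-1 - 4) = -138*(-5) = 690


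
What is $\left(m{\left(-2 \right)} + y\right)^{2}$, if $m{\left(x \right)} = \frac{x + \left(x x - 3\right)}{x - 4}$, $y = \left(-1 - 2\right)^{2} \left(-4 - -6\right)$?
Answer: $\frac{11881}{36} \approx 330.03$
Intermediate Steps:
$y = 18$ ($y = \left(-3\right)^{2} \left(-4 + 6\right) = 9 \cdot 2 = 18$)
$m{\left(x \right)} = \frac{-3 + x + x^{2}}{-4 + x}$ ($m{\left(x \right)} = \frac{x + \left(x^{2} - 3\right)}{-4 + x} = \frac{x + \left(-3 + x^{2}\right)}{-4 + x} = \frac{-3 + x + x^{2}}{-4 + x}$)
$\left(m{\left(-2 \right)} + y\right)^{2} = \left(\frac{-3 - 2 + \left(-2\right)^{2}}{-4 - 2} + 18\right)^{2} = \left(\frac{-3 - 2 + 4}{-6} + 18\right)^{2} = \left(\left(- \frac{1}{6}\right) \left(-1\right) + 18\right)^{2} = \left(\frac{1}{6} + 18\right)^{2} = \left(\frac{109}{6}\right)^{2} = \frac{11881}{36}$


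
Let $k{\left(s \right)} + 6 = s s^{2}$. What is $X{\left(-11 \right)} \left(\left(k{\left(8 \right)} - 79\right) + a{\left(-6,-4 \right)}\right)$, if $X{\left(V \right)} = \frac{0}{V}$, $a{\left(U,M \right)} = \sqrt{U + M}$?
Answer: $0$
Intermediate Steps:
$k{\left(s \right)} = -6 + s^{3}$ ($k{\left(s \right)} = -6 + s s^{2} = -6 + s^{3}$)
$a{\left(U,M \right)} = \sqrt{M + U}$
$X{\left(V \right)} = 0$
$X{\left(-11 \right)} \left(\left(k{\left(8 \right)} - 79\right) + a{\left(-6,-4 \right)}\right) = 0 \left(\left(\left(-6 + 8^{3}\right) - 79\right) + \sqrt{-4 - 6}\right) = 0 \left(\left(\left(-6 + 512\right) - 79\right) + \sqrt{-10}\right) = 0 \left(\left(506 - 79\right) + i \sqrt{10}\right) = 0 \left(427 + i \sqrt{10}\right) = 0$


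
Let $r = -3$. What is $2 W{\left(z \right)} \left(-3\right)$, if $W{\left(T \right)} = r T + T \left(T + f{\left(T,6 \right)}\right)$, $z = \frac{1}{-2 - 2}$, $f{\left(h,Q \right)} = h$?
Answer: $- \frac{21}{4} \approx -5.25$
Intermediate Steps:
$z = - \frac{1}{4}$ ($z = \frac{1}{-4} = - \frac{1}{4} \approx -0.25$)
$W{\left(T \right)} = - 3 T + 2 T^{2}$ ($W{\left(T \right)} = - 3 T + T \left(T + T\right) = - 3 T + T 2 T = - 3 T + 2 T^{2}$)
$2 W{\left(z \right)} \left(-3\right) = 2 \left(- \frac{-3 + 2 \left(- \frac{1}{4}\right)}{4}\right) \left(-3\right) = 2 \left(- \frac{-3 - \frac{1}{2}}{4}\right) \left(-3\right) = 2 \left(\left(- \frac{1}{4}\right) \left(- \frac{7}{2}\right)\right) \left(-3\right) = 2 \cdot \frac{7}{8} \left(-3\right) = \frac{7}{4} \left(-3\right) = - \frac{21}{4}$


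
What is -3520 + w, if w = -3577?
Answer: -7097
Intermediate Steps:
-3520 + w = -3520 - 3577 = -7097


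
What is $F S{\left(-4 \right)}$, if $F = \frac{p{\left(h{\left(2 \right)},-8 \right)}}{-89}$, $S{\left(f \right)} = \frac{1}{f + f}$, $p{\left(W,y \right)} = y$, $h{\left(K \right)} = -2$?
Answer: $- \frac{1}{89} \approx -0.011236$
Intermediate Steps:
$S{\left(f \right)} = \frac{1}{2 f}$
$F = \frac{8}{89}$ ($F = - \frac{8}{-89} = \left(-8\right) \left(- \frac{1}{89}\right) = \frac{8}{89} \approx 0.089888$)
$F S{\left(-4 \right)} = \frac{8 \frac{1}{2 \left(-4\right)}}{89} = \frac{8 \cdot \frac{1}{2} \left(- \frac{1}{4}\right)}{89} = \frac{8}{89} \left(- \frac{1}{8}\right) = - \frac{1}{89}$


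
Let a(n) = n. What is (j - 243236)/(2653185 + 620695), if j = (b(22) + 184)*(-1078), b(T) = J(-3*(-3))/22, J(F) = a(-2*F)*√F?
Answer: -219471/1636940 ≈ -0.13407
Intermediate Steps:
J(F) = -2*F^(3/2) (J(F) = (-2*F)*√F = -2*F^(3/2))
b(T) = -27/11 (b(T) = -2*(-3*(-3))^(3/2)/22 = -2*9^(3/2)*(1/22) = -2*27*(1/22) = -54*1/22 = -27/11)
j = -195706 (j = (-27/11 + 184)*(-1078) = (1997/11)*(-1078) = -195706)
(j - 243236)/(2653185 + 620695) = (-195706 - 243236)/(2653185 + 620695) = -438942/3273880 = -438942*1/3273880 = -219471/1636940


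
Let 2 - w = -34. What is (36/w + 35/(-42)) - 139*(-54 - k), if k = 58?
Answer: 93409/6 ≈ 15568.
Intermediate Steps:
w = 36 (w = 2 - 1*(-34) = 2 + 34 = 36)
(36/w + 35/(-42)) - 139*(-54 - k) = (36/36 + 35/(-42)) - 139*(-54 - 1*58) = (36*(1/36) + 35*(-1/42)) - 139*(-54 - 58) = (1 - ⅚) - 139*(-112) = ⅙ + 15568 = 93409/6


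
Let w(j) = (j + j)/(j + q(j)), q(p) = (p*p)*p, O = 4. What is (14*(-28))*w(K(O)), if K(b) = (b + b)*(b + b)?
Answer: -784/4097 ≈ -0.19136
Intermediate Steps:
q(p) = p**3 (q(p) = p**2*p = p**3)
K(b) = 4*b**2 (K(b) = (2*b)*(2*b) = 4*b**2)
w(j) = 2*j/(j + j**3) (w(j) = (j + j)/(j + j**3) = (2*j)/(j + j**3) = 2*j/(j + j**3))
(14*(-28))*w(K(O)) = (14*(-28))*(2/(1 + (4*4**2)**2)) = -784/(1 + (4*16)**2) = -784/(1 + 64**2) = -784/(1 + 4096) = -784/4097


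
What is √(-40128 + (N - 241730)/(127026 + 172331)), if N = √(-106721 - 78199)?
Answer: √(-3596127572049082 + 598714*I*√46230)/299357 ≈ 3.5855e-6 + 200.32*I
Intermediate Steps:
N = 2*I*√46230 (N = √(-184920) = 2*I*√46230 ≈ 430.02*I)
√(-40128 + (N - 241730)/(127026 + 172331)) = √(-40128 + (2*I*√46230 - 241730)/(127026 + 172331)) = √(-40128 + (-241730 + 2*I*√46230)/299357) = √(-40128 + (-241730 + 2*I*√46230)*(1/299357)) = √(-40128 + (-241730/299357 + 2*I*√46230/299357)) = √(-12012839426/299357 + 2*I*√46230/299357)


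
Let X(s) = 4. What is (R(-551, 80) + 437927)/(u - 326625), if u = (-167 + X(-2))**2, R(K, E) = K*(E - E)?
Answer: -437927/300056 ≈ -1.4595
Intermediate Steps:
R(K, E) = 0 (R(K, E) = K*0 = 0)
u = 26569 (u = (-167 + 4)**2 = (-163)**2 = 26569)
(R(-551, 80) + 437927)/(u - 326625) = (0 + 437927)/(26569 - 326625) = 437927/(-300056) = 437927*(-1/300056) = -437927/300056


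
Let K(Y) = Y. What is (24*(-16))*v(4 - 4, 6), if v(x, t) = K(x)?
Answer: 0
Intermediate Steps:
v(x, t) = x
(24*(-16))*v(4 - 4, 6) = (24*(-16))*(4 - 4) = -384*0 = 0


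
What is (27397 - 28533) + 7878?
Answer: 6742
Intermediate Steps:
(27397 - 28533) + 7878 = -1136 + 7878 = 6742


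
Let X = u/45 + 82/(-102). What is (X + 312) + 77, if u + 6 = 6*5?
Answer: 33042/85 ≈ 388.73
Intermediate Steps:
u = 24 (u = -6 + 6*5 = -6 + 30 = 24)
X = -23/85 (X = 24/45 + 82/(-102) = 24*(1/45) + 82*(-1/102) = 8/15 - 41/51 = -23/85 ≈ -0.27059)
(X + 312) + 77 = (-23/85 + 312) + 77 = 26497/85 + 77 = 33042/85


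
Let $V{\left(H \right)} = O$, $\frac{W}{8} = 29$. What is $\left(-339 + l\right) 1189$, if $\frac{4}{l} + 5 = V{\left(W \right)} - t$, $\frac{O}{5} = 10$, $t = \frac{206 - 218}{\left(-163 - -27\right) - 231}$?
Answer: $- \frac{6650135261}{16503} \approx -4.0297 \cdot 10^{5}$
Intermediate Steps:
$t = \frac{12}{367}$ ($t = - \frac{12}{\left(-163 + 27\right) - 231} = - \frac{12}{-136 - 231} = - \frac{12}{-367} = \left(-12\right) \left(- \frac{1}{367}\right) = \frac{12}{367} \approx 0.032698$)
$W = 232$ ($W = 8 \cdot 29 = 232$)
$O = 50$ ($O = 5 \cdot 10 = 50$)
$V{\left(H \right)} = 50$
$l = \frac{1468}{16503}$ ($l = \frac{4}{-5 + \left(50 - \frac{12}{367}\right)} = \frac{4}{-5 + \frac{18338}{367}} = \frac{4}{\frac{16503}{367}} = 4 \cdot \frac{367}{16503} = \frac{1468}{16503} \approx 0.088953$)
$\left(-339 + l\right) 1189 = \left(-339 + \frac{1468}{16503}\right) 1189 = \left(- \frac{5593049}{16503}\right) 1189 = - \frac{6650135261}{16503}$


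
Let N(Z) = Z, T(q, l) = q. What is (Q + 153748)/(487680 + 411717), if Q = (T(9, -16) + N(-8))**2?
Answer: 153749/899397 ≈ 0.17095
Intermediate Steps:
Q = 1 (Q = (9 - 8)**2 = 1**2 = 1)
(Q + 153748)/(487680 + 411717) = (1 + 153748)/(487680 + 411717) = 153749/899397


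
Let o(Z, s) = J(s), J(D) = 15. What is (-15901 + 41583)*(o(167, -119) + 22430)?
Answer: 576432490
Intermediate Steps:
o(Z, s) = 15
(-15901 + 41583)*(o(167, -119) + 22430) = (-15901 + 41583)*(15 + 22430) = 25682*22445 = 576432490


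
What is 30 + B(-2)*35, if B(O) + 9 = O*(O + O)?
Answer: -5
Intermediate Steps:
B(O) = -9 + 2*O**2 (B(O) = -9 + O*(O + O) = -9 + O*(2*O) = -9 + 2*O**2)
30 + B(-2)*35 = 30 + (-9 + 2*(-2)**2)*35 = 30 + (-9 + 2*4)*35 = 30 + (-9 + 8)*35 = 30 - 1*35 = 30 - 35 = -5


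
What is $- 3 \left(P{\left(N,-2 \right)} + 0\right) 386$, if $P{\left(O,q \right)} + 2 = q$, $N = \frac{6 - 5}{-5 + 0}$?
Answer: $4632$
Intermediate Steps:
$N = - \frac{1}{5}$ ($N = 1 \frac{1}{-5} = 1 \left(- \frac{1}{5}\right) = - \frac{1}{5} \approx -0.2$)
$P{\left(O,q \right)} = -2 + q$
$- 3 \left(P{\left(N,-2 \right)} + 0\right) 386 = - 3 \left(\left(-2 - 2\right) + 0\right) 386 = - 3 \left(-4 + 0\right) 386 = \left(-3\right) \left(-4\right) 386 = 12 \cdot 386 = 4632$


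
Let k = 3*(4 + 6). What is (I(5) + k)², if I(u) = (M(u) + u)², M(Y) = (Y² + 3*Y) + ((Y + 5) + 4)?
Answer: 12327121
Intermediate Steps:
M(Y) = 9 + Y² + 4*Y (M(Y) = (Y² + 3*Y) + ((5 + Y) + 4) = (Y² + 3*Y) + (9 + Y) = 9 + Y² + 4*Y)
I(u) = (9 + u² + 5*u)² (I(u) = ((9 + u² + 4*u) + u)² = (9 + u² + 5*u)²)
k = 30 (k = 3*10 = 30)
(I(5) + k)² = ((9 + 5² + 5*5)² + 30)² = ((9 + 25 + 25)² + 30)² = (59² + 30)² = (3481 + 30)² = 3511² = 12327121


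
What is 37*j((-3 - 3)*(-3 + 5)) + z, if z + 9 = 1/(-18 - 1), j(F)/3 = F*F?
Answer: 303524/19 ≈ 15975.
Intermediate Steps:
j(F) = 3*F**2 (j(F) = 3*(F*F) = 3*F**2)
z = -172/19 (z = -9 + 1/(-18 - 1) = -9 + 1/(-19) = -9 - 1/19 = -172/19 ≈ -9.0526)
37*j((-3 - 3)*(-3 + 5)) + z = 37*(3*((-3 - 3)*(-3 + 5))**2) - 172/19 = 37*(3*(-6*2)**2) - 172/19 = 37*(3*(-12)**2) - 172/19 = 37*(3*144) - 172/19 = 37*432 - 172/19 = 15984 - 172/19 = 303524/19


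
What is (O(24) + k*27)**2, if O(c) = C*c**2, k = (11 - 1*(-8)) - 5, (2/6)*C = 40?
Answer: 4829972004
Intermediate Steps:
C = 120 (C = 3*40 = 120)
k = 14 (k = (11 + 8) - 5 = 19 - 5 = 14)
O(c) = 120*c**2
(O(24) + k*27)**2 = (120*24**2 + 14*27)**2 = (120*576 + 378)**2 = (69120 + 378)**2 = 69498**2 = 4829972004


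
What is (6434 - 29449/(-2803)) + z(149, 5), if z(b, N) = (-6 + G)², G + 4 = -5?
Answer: 18694626/2803 ≈ 6669.5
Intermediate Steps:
G = -9 (G = -4 - 5 = -9)
z(b, N) = 225 (z(b, N) = (-6 - 9)² = (-15)² = 225)
(6434 - 29449/(-2803)) + z(149, 5) = (6434 - 29449/(-2803)) + 225 = (6434 - 29449*(-1/2803)) + 225 = (6434 + 29449/2803) + 225 = 18063951/2803 + 225 = 18694626/2803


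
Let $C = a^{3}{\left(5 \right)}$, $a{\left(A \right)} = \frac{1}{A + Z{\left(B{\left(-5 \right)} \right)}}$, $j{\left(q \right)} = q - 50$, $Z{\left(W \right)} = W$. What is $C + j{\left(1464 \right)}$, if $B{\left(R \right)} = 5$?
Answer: $\frac{1414001}{1000} \approx 1414.0$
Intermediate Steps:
$j{\left(q \right)} = -50 + q$
$a{\left(A \right)} = \frac{1}{5 + A}$ ($a{\left(A \right)} = \frac{1}{A + 5} = \frac{1}{5 + A}$)
$C = \frac{1}{1000}$ ($C = \left(\frac{1}{5 + 5}\right)^{3} = \left(\frac{1}{10}\right)^{3} = \frac{1}{1000} \approx 0.001$)
$C + j{\left(1464 \right)} = \frac{1}{1000} + \left(-50 + 1464\right) = \frac{1}{1000} + 1414 = \frac{1414001}{1000}$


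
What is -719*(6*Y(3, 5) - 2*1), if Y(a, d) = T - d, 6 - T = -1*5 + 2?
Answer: -15818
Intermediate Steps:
T = 9 (T = 6 - (-1*5 + 2) = 6 - (-5 + 2) = 6 - 1*(-3) = 6 + 3 = 9)
Y(a, d) = 9 - d
-719*(6*Y(3, 5) - 2*1) = -719*(6*(9 - 1*5) - 2*1) = -719*(6*(9 - 5) - 2) = -719*(6*4 - 2) = -719*(24 - 2) = -719*22 = -15818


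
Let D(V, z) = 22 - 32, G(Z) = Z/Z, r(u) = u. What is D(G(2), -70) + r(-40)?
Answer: -50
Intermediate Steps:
G(Z) = 1
D(V, z) = -10
D(G(2), -70) + r(-40) = -10 - 40 = -50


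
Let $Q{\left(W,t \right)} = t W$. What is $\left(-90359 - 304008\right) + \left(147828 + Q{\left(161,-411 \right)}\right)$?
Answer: $-312710$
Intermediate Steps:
$Q{\left(W,t \right)} = W t$
$\left(-90359 - 304008\right) + \left(147828 + Q{\left(161,-411 \right)}\right) = \left(-90359 - 304008\right) + \left(147828 + 161 \left(-411\right)\right) = -394367 + \left(147828 - 66171\right) = -394367 + 81657 = -312710$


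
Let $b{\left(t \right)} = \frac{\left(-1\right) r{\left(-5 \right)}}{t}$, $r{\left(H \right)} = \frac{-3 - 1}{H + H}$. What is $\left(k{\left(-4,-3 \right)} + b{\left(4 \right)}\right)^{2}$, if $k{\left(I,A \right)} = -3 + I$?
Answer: $\frac{5041}{100} \approx 50.41$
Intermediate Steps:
$r{\left(H \right)} = - \frac{2}{H}$ ($r{\left(H \right)} = - \frac{4}{2 H} = - 4 \frac{1}{2 H} = - \frac{2}{H}$)
$b{\left(t \right)} = - \frac{2}{5 t}$ ($b{\left(t \right)} = \frac{\left(-1\right) \left(- \frac{2}{-5}\right)}{t} = \frac{\left(-1\right) \left(\left(-2\right) \left(- \frac{1}{5}\right)\right)}{t} = \frac{\left(-1\right) \frac{2}{5}}{t} = - \frac{2}{5 t}$)
$\left(k{\left(-4,-3 \right)} + b{\left(4 \right)}\right)^{2} = \left(\left(-3 - 4\right) - \frac{2}{5 \cdot 4}\right)^{2} = \left(-7 - \frac{1}{10}\right)^{2} = \left(- \frac{71}{10}\right)^{2} = \frac{5041}{100}$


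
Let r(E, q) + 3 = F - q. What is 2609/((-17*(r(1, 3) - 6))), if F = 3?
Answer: 2609/153 ≈ 17.052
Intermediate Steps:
r(E, q) = -q (r(E, q) = -3 + (3 - q) = -q)
2609/((-17*(r(1, 3) - 6))) = 2609/((-17*(-1*3 - 6))) = 2609/((-17*(-3 - 6))) = 2609/((-17*(-9))) = 2609/153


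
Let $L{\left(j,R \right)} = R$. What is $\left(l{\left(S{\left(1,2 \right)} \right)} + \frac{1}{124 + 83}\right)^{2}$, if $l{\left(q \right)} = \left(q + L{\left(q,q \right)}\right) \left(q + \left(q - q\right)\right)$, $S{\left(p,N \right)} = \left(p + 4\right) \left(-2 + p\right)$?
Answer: $\frac{107143201}{42849} \approx 2500.5$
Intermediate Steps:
$S{\left(p,N \right)} = \left(-2 + p\right) \left(4 + p\right)$ ($S{\left(p,N \right)} = \left(4 + p\right) \left(-2 + p\right) = \left(-2 + p\right) \left(4 + p\right)$)
$l{\left(q \right)} = 2 q^{2}$ ($l{\left(q \right)} = \left(q + q\right) \left(q + \left(q - q\right)\right) = 2 q \left(q + 0\right) = 2 q q = 2 q^{2}$)
$\left(l{\left(S{\left(1,2 \right)} \right)} + \frac{1}{124 + 83}\right)^{2} = \left(2 \left(-8 + 1^{2} + 2 \cdot 1\right)^{2} + \frac{1}{124 + 83}\right)^{2} = \left(2 \left(-8 + 1 + 2\right)^{2} + \frac{1}{207}\right)^{2} = \left(2 \left(-5\right)^{2} + \frac{1}{207}\right)^{2} = \left(2 \cdot 25 + \frac{1}{207}\right)^{2} = \left(50 + \frac{1}{207}\right)^{2} = \left(\frac{10351}{207}\right)^{2} = \frac{107143201}{42849}$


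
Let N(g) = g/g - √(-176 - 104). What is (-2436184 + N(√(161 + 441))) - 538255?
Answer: -2974438 - 2*I*√70 ≈ -2.9744e+6 - 16.733*I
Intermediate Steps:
N(g) = 1 - 2*I*√70 (N(g) = 1 - √(-280) = 1 - 2*I*√70)
(-2436184 + N(√(161 + 441))) - 538255 = (-2436184 + (1 - 2*I*√70)) - 538255 = (-2436183 - 2*I*√70) - 538255 = -2974438 - 2*I*√70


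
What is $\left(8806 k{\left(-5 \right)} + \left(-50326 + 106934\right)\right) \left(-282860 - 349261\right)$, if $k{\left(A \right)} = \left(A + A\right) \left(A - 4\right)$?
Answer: $-536764282908$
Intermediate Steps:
$k{\left(A \right)} = 2 A \left(-4 + A\right)$
$\left(8806 k{\left(-5 \right)} + \left(-50326 + 106934\right)\right) \left(-282860 - 349261\right) = \left(8806 \cdot 2 \left(-5\right) \left(-4 - 5\right) + \left(-50326 + 106934\right)\right) \left(-282860 - 349261\right) = \left(8806 \cdot 2 \left(-5\right) \left(-9\right) + 56608\right) \left(-632121\right) = \left(8806 \cdot 90 + 56608\right) \left(-632121\right) = \left(792540 + 56608\right) \left(-632121\right) = 849148 \left(-632121\right) = -536764282908$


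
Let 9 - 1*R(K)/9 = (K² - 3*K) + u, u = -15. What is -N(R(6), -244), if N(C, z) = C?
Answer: -54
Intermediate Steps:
R(K) = 216 - 9*K² + 27*K (R(K) = 81 - 9*((K² - 3*K) - 15) = 81 - 9*(-15 + K² - 3*K) = 81 + (135 - 9*K² + 27*K) = 216 - 9*K² + 27*K)
-N(R(6), -244) = -(216 - 9*6² + 27*6) = -(216 - 9*36 + 162) = -(216 - 324 + 162) = -1*54 = -54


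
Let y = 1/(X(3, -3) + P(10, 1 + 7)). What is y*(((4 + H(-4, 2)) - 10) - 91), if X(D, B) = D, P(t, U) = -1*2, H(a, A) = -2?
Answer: -99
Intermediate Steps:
P(t, U) = -2
y = 1 (y = 1/(3 - 2) = 1/1 = 1)
y*(((4 + H(-4, 2)) - 10) - 91) = 1*(((4 - 2) - 10) - 91) = 1*((2 - 10) - 91) = 1*(-8 - 91) = 1*(-99) = -99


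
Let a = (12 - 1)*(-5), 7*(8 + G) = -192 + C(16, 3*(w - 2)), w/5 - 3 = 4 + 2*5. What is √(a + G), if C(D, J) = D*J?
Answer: √23457/7 ≈ 21.880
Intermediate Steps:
w = 85 (w = 15 + 5*(4 + 2*5) = 15 + 5*(4 + 10) = 15 + 5*14 = 15 + 70 = 85)
G = 3736/7 (G = -8 + (-192 + 16*(3*(85 - 2)))/7 = -8 + (-192 + 16*(3*83))/7 = -8 + (-192 + 16*249)/7 = -8 + (-192 + 3984)/7 = -8 + (⅐)*3792 = -8 + 3792/7 = 3736/7 ≈ 533.71)
a = -55 (a = 11*(-5) = -55)
√(a + G) = √(-55 + 3736/7) = √(3351/7) = √23457/7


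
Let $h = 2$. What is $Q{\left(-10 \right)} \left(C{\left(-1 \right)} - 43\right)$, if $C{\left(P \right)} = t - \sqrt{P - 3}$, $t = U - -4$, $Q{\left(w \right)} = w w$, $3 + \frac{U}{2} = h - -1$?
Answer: $-3900 - 200 i \approx -3900.0 - 200.0 i$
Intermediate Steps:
$U = 0$ ($U = -6 + 2 \left(2 - -1\right) = -6 + 2 \left(2 + 1\right) = -6 + 2 \cdot 3 = -6 + 6 = 0$)
$Q{\left(w \right)} = w^{2}$
$t = 4$ ($t = 0 - -4 = 0 + 4 = 4$)
$C{\left(P \right)} = 4 - \sqrt{-3 + P}$ ($C{\left(P \right)} = 4 - \sqrt{P - 3} = 4 - \sqrt{-3 + P}$)
$Q{\left(-10 \right)} \left(C{\left(-1 \right)} - 43\right) = \left(-10\right)^{2} \left(\left(4 - \sqrt{-3 - 1}\right) - 43\right) = 100 \left(\left(4 - \sqrt{-4}\right) - 43\right) = 100 \left(\left(4 - 2 i\right) - 43\right) = 100 \left(-39 - 2 i\right) = -3900 - 200 i$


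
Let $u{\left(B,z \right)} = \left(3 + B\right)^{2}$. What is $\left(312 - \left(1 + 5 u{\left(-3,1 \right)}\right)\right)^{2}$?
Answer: $96721$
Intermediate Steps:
$\left(312 - \left(1 + 5 u{\left(-3,1 \right)}\right)\right)^{2} = \left(312 - \left(1 + 5 \left(3 - 3\right)^{2}\right)\right)^{2} = \left(312 - \left(1 + 5 \cdot 0^{2}\right)\right)^{2} = \left(312 - 1\right)^{2} = 311^{2} = 96721$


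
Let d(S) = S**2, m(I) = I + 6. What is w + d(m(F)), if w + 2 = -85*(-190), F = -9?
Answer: 16157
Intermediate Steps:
m(I) = 6 + I
w = 16148 (w = -2 - 85*(-190) = -2 + 16150 = 16148)
w + d(m(F)) = 16148 + (6 - 9)**2 = 16148 + (-3)**2 = 16148 + 9 = 16157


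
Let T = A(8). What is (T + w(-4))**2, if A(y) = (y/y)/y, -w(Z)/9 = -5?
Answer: 130321/64 ≈ 2036.3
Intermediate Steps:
w(Z) = 45 (w(Z) = -9*(-5) = 45)
A(y) = 1/y
T = 1/8 ≈ 0.12500
(T + w(-4))**2 = (1/8 + 45)**2 = (361/8)**2 = 130321/64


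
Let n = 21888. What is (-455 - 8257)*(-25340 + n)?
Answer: 30073824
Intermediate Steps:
(-455 - 8257)*(-25340 + n) = (-455 - 8257)*(-25340 + 21888) = -8712*(-3452) = 30073824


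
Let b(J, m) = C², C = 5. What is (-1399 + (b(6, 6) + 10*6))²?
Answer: 1726596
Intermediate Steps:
b(J, m) = 25 (b(J, m) = 5² = 25)
(-1399 + (b(6, 6) + 10*6))² = (-1399 + (25 + 10*6))² = (-1399 + (25 + 60))² = (-1399 + 85)² = (-1314)² = 1726596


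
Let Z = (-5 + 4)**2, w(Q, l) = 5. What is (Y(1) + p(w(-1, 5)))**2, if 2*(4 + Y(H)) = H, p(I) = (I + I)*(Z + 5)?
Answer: 12769/4 ≈ 3192.3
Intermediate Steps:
Z = 1 (Z = (-1)**2 = 1)
p(I) = 12*I (p(I) = (I + I)*(1 + 5) = (2*I)*6 = 12*I)
Y(H) = -4 + H/2
(Y(1) + p(w(-1, 5)))**2 = ((-4 + (1/2)*1) + 12*5)**2 = ((-4 + 1/2) + 60)**2 = (-7/2 + 60)**2 = (113/2)**2 = 12769/4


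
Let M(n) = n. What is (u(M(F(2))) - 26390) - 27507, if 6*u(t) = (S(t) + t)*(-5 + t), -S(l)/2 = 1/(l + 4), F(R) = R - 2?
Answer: -646759/12 ≈ -53897.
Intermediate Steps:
F(R) = -2 + R
S(l) = -2/(4 + l) (S(l) = -2/(l + 4) = -2/(4 + l))
u(t) = (-5 + t)*(t - 2/(4 + t))/6 (u(t) = ((-2/(4 + t) + t)*(-5 + t))/6 = ((t - 2/(4 + t))*(-5 + t))/6 = ((-5 + t)*(t - 2/(4 + t)))/6 = (-5 + t)*(t - 2/(4 + t))/6)
(u(M(F(2))) - 26390) - 27507 = ((10 + (-2 + 2)**3 - (-2 + 2)**2 - 22*(-2 + 2))/(6*(4 + (-2 + 2))) - 26390) - 27507 = ((10 + 0**3 - 1*0**2 - 22*0)/(6*(4 + 0)) - 26390) - 27507 = ((1/6)*(10 + 0 - 1*0 + 0)/4 - 26390) - 27507 = ((1/6)*(1/4)*(10 + 0 + 0 + 0) - 26390) - 27507 = ((1/6)*(1/4)*10 - 26390) - 27507 = (5/12 - 26390) - 27507 = -316675/12 - 27507 = -646759/12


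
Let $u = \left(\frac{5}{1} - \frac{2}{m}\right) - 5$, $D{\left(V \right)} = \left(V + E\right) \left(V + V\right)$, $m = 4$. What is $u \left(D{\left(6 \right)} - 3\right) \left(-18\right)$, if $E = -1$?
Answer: $513$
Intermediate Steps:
$D{\left(V \right)} = 2 V \left(-1 + V\right)$ ($D{\left(V \right)} = \left(V - 1\right) \left(V + V\right) = \left(-1 + V\right) 2 V = 2 V \left(-1 + V\right)$)
$u = - \frac{1}{2}$ ($u = \left(\frac{5}{1} - \frac{2}{4}\right) - 5 = \left(5 \cdot 1 - \frac{1}{2}\right) - 5 = \left(5 - \frac{1}{2}\right) - 5 = \frac{9}{2} - 5 = - \frac{1}{2} \approx -0.5$)
$u \left(D{\left(6 \right)} - 3\right) \left(-18\right) = - \frac{2 \cdot 6 \left(-1 + 6\right) - 3}{2} \left(-18\right) = - \frac{2 \cdot 6 \cdot 5 - 3}{2} \left(-18\right) = - \frac{60 - 3}{2} \left(-18\right) = \left(- \frac{1}{2}\right) 57 \left(-18\right) = \left(- \frac{57}{2}\right) \left(-18\right) = 513$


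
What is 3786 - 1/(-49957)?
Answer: 189137203/49957 ≈ 3786.0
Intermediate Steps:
3786 - 1/(-49957) = 3786 - 1*(-1/49957) = 3786 + 1/49957 = 189137203/49957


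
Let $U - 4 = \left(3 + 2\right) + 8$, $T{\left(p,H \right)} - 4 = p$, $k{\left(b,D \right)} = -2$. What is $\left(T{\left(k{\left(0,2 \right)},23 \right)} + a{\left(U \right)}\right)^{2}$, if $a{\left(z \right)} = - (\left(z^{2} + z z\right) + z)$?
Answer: $351649$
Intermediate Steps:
$T{\left(p,H \right)} = 4 + p$
$U = 17$ ($U = 4 + \left(\left(3 + 2\right) + 8\right) = 4 + \left(5 + 8\right) = 4 + 13 = 17$)
$a{\left(z \right)} = - z - 2 z^{2}$ ($a{\left(z \right)} = - (\left(z^{2} + z^{2}\right) + z) = - (2 z^{2} + z) = - (z + 2 z^{2}) = - z - 2 z^{2}$)
$\left(T{\left(k{\left(0,2 \right)},23 \right)} + a{\left(U \right)}\right)^{2} = \left(\left(4 - 2\right) - 17 \left(1 + 2 \cdot 17\right)\right)^{2} = \left(2 - 17 \left(1 + 34\right)\right)^{2} = \left(2 - 17 \cdot 35\right)^{2} = \left(2 - 595\right)^{2} = \left(-593\right)^{2} = 351649$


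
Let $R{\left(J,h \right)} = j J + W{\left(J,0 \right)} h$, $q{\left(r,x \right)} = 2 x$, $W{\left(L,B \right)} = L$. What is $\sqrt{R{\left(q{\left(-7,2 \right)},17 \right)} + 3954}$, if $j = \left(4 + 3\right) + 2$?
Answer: $\sqrt{4058} \approx 63.702$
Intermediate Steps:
$j = 9$ ($j = 7 + 2 = 9$)
$R{\left(J,h \right)} = 9 J + J h$
$\sqrt{R{\left(q{\left(-7,2 \right)},17 \right)} + 3954} = \sqrt{2 \cdot 2 \left(9 + 17\right) + 3954} = \sqrt{4 \cdot 26 + 3954} = \sqrt{104 + 3954} = \sqrt{4058}$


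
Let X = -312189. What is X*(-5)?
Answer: 1560945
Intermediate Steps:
X*(-5) = -312189*(-5) = 1560945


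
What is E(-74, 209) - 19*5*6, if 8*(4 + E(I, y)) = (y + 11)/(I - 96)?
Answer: -39043/68 ≈ -574.16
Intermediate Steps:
E(I, y) = -4 + (11 + y)/(8*(-96 + I)) (E(I, y) = -4 + ((y + 11)/(I - 96))/8 = -4 + ((11 + y)/(-96 + I))/8 = -4 + (11 + y)/(8*(-96 + I)))
E(-74, 209) - 19*5*6 = (3083 + 209 - 32*(-74))/(8*(-96 - 74)) - 19*5*6 = (1/8)*(3083 + 209 + 2368)/(-170) - 95*6 = (1/8)*(-1/170)*5660 - 1*570 = -283/68 - 570 = -39043/68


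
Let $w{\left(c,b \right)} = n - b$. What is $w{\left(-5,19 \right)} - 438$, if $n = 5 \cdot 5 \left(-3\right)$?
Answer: $-532$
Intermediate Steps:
$n = -75$ ($n = 25 \left(-3\right) = -75$)
$w{\left(c,b \right)} = -75 - b$
$w{\left(-5,19 \right)} - 438 = \left(-75 - 19\right) - 438 = -94 - 438 = -532$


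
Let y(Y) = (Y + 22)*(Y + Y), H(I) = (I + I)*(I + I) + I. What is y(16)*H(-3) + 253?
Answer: 40381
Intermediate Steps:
H(I) = I + 4*I² (H(I) = (2*I)*(2*I) + I = 4*I² + I = I + 4*I²)
y(Y) = 2*Y*(22 + Y) (y(Y) = (22 + Y)*(2*Y) = 2*Y*(22 + Y))
y(16)*H(-3) + 253 = (2*16*(22 + 16))*(-3*(1 + 4*(-3))) + 253 = (2*16*38)*(-3*(1 - 12)) + 253 = 1216*(-3*(-11)) + 253 = 1216*33 + 253 = 40128 + 253 = 40381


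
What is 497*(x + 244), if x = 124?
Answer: 182896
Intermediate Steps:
497*(x + 244) = 497*(124 + 244) = 497*368 = 182896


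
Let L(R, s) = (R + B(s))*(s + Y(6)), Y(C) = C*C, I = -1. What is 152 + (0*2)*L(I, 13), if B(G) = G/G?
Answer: 152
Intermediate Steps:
B(G) = 1
Y(C) = C²
L(R, s) = (1 + R)*(36 + s) (L(R, s) = (R + 1)*(s + 6²) = (1 + R)*(s + 36) = (1 + R)*(36 + s))
152 + (0*2)*L(I, 13) = 152 + (0*2)*(36 + 13 + 36*(-1) - 1*13) = 152 + 0*(36 + 13 - 36 - 13) = 152 + 0*0 = 152 + 0 = 152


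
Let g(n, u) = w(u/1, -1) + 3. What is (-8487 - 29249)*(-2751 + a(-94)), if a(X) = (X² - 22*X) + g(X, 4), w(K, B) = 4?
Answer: -307925760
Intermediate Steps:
g(n, u) = 7 (g(n, u) = 4 + 3 = 7)
a(X) = 7 + X² - 22*X (a(X) = (X² - 22*X) + 7 = 7 + X² - 22*X)
(-8487 - 29249)*(-2751 + a(-94)) = (-8487 - 29249)*(-2751 + (7 + (-94)² - 22*(-94))) = -37736*(-2751 + (7 + 8836 + 2068)) = -37736*(-2751 + 10911) = -37736*8160 = -307925760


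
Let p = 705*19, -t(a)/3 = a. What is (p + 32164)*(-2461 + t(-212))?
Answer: -83145175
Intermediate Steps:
t(a) = -3*a
p = 13395
(p + 32164)*(-2461 + t(-212)) = (13395 + 32164)*(-2461 - 3*(-212)) = 45559*(-2461 + 636) = 45559*(-1825) = -83145175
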